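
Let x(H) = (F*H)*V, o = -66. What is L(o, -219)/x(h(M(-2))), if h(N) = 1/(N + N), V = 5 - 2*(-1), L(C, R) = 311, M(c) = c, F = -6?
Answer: 622/21 ≈ 29.619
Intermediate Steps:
V = 7 (V = 5 + 2 = 7)
h(N) = 1/(2*N)
x(H) = -42*H (x(H) = -6*H*7 = -42*H)
L(o, -219)/x(h(M(-2))) = 311/((-21/(-2))) = 311/((-21*(-1)/2)) = 311/((-42*(-¼))) = 311/(21/2) = 311*(2/21) = 622/21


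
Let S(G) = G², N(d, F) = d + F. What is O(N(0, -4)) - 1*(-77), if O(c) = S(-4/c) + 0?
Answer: 78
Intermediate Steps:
N(d, F) = F + d
O(c) = 16/c² (O(c) = (-4/c)² + 0 = 16/c² + 0 = 16/c²)
O(N(0, -4)) - 1*(-77) = 16/(-4 + 0)² - 1*(-77) = 16/(-4)² + 77 = 16*(1/16) + 77 = 1 + 77 = 78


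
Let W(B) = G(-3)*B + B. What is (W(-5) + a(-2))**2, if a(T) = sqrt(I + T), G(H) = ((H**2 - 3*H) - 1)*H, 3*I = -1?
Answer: (750 + I*sqrt(21))**2/9 ≈ 62498.0 + 763.76*I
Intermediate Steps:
I = -1/3 (I = (1/3)*(-1) = -1/3 ≈ -0.33333)
G(H) = H*(-1 + H**2 - 3*H) (G(H) = (-1 + H**2 - 3*H)*H = H*(-1 + H**2 - 3*H))
a(T) = sqrt(-1/3 + T)
W(B) = -50*B (W(B) = (-3*(-1 + (-3)**2 - 3*(-3)))*B + B = (-3*(-1 + 9 + 9))*B + B = (-3*17)*B + B = -51*B + B = -50*B)
(W(-5) + a(-2))**2 = (-50*(-5) + sqrt(-3 + 9*(-2))/3)**2 = (250 + sqrt(-3 - 18)/3)**2 = (250 + sqrt(-21)/3)**2 = (250 + (I*sqrt(21))/3)**2 = (250 + I*sqrt(21)/3)**2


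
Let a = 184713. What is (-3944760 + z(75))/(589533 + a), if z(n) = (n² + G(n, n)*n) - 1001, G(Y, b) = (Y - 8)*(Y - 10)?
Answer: -328501/70386 ≈ -4.6671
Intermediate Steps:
G(Y, b) = (-10 + Y)*(-8 + Y) (G(Y, b) = (-8 + Y)*(-10 + Y) = (-10 + Y)*(-8 + Y))
z(n) = -1001 + n² + n*(80 + n² - 18*n) (z(n) = (n² + (80 + n² - 18*n)*n) - 1001 = (n² + n*(80 + n² - 18*n)) - 1001 = -1001 + n² + n*(80 + n² - 18*n))
(-3944760 + z(75))/(589533 + a) = (-3944760 + (-1001 + 75³ - 17*75² + 80*75))/(589533 + 184713) = (-3944760 + (-1001 + 421875 - 17*5625 + 6000))/774246 = (-3944760 + (-1001 + 421875 - 95625 + 6000))*(1/774246) = (-3944760 + 331249)*(1/774246) = -3613511*1/774246 = -328501/70386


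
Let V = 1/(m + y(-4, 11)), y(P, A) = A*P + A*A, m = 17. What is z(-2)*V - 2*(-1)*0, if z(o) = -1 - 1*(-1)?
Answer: 0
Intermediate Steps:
y(P, A) = A² + A*P (y(P, A) = A*P + A² = A² + A*P)
V = 1/94 (V = 1/(17 + 11*(11 - 4)) = 1/(17 + 11*7) = 1/(17 + 77) = 1/94 ≈ 0.010638)
z(o) = 0 (z(o) = -1 + 1 = 0)
z(-2)*V - 2*(-1)*0 = 0*(1/94) - 2*(-1)*0 = 0 + 2*0 = 0 + 0 = 0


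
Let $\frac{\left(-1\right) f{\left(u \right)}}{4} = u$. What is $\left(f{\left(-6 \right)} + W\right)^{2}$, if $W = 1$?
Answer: $625$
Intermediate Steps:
$f{\left(u \right)} = - 4 u$
$\left(f{\left(-6 \right)} + W\right)^{2} = \left(\left(-4\right) \left(-6\right) + 1\right)^{2} = \left(24 + 1\right)^{2} = 25^{2} = 625$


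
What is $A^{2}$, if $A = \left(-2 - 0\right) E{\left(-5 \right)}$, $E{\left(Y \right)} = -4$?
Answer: $64$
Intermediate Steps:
$A = 8$ ($A = \left(-2 - 0\right) \left(-4\right) = \left(-2 + 0\right) \left(-4\right) = \left(-2\right) \left(-4\right) = 8$)
$A^{2} = 8^{2} = 64$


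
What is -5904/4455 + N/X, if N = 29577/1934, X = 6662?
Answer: -8437465433/6377732460 ≈ -1.3230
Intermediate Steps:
N = 29577/1934 (N = 29577*(1/1934) = 29577/1934 ≈ 15.293)
-5904/4455 + N/X = -5904/4455 + (29577/1934)/6662 = -5904*1/4455 + (29577/1934)*(1/6662) = -656/495 + 29577/12884308 = -8437465433/6377732460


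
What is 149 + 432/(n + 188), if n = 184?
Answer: 4655/31 ≈ 150.16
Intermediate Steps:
149 + 432/(n + 188) = 149 + 432/(184 + 188) = 149 + 432/372 = 149 + 432*(1/372) = 149 + 36/31 = 4655/31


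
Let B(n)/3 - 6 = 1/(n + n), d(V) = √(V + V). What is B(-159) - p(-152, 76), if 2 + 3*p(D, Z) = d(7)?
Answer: 5933/318 - √14/3 ≈ 17.410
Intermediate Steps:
d(V) = √2*√V (d(V) = √(2*V) = √2*√V)
p(D, Z) = -⅔ + √14/3 (p(D, Z) = -⅔ + (√2*√7)/3 = -⅔ + √14/3)
B(n) = 18 + 3/(2*n) (B(n) = 18 + 3/(n + n) = 18 + 3/((2*n)) = 18 + 3*(1/(2*n)) = 18 + 3/(2*n))
B(-159) - p(-152, 76) = (18 + (3/2)/(-159)) - (-⅔ + √14/3) = (18 + (3/2)*(-1/159)) + (⅔ - √14/3) = (18 - 1/106) + (⅔ - √14/3) = 1907/106 + (⅔ - √14/3) = 5933/318 - √14/3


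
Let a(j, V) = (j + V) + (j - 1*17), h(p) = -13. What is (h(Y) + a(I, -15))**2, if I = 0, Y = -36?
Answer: 2025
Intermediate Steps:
a(j, V) = -17 + V + 2*j (a(j, V) = (V + j) + (j - 17) = (V + j) + (-17 + j) = -17 + V + 2*j)
(h(Y) + a(I, -15))**2 = (-13 + (-17 - 15 + 2*0))**2 = (-13 + (-17 - 15 + 0))**2 = (-13 - 32)**2 = (-45)**2 = 2025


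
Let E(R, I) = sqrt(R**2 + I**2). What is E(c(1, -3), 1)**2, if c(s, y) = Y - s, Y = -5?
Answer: 37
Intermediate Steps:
c(s, y) = -5 - s
E(R, I) = sqrt(I**2 + R**2)
E(c(1, -3), 1)**2 = (sqrt(1**2 + (-5 - 1*1)**2))**2 = (sqrt(1 + (-5 - 1)**2))**2 = (sqrt(1 + (-6)**2))**2 = (sqrt(1 + 36))**2 = (sqrt(37))**2 = 37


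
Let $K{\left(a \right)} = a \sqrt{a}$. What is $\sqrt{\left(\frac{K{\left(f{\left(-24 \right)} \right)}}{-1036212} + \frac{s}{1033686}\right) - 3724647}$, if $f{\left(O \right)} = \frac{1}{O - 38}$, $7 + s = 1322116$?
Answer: $\frac{\sqrt{-12674704734240918993852301860408 + 854320611808437 i \sqrt{62}}}{1844702942244} \approx 5.1214 \cdot 10^{-13} + 1929.9 i$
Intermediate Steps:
$s = 1322109$ ($s = -7 + 1322116 = 1322109$)
$f{\left(O \right)} = \frac{1}{-38 + O}$
$K{\left(a \right)} = a^{\frac{3}{2}}$
$\sqrt{\left(\frac{K{\left(f{\left(-24 \right)} \right)}}{-1036212} + \frac{s}{1033686}\right) - 3724647} = \sqrt{\left(\frac{\left(\frac{1}{-38 - 24}\right)^{\frac{3}{2}}}{-1036212} + \frac{1322109}{1033686}\right) - 3724647} = \sqrt{\left(\left(\frac{1}{-62}\right)^{\frac{3}{2}} \left(- \frac{1}{1036212}\right) + 1322109 \cdot \frac{1}{1033686}\right) - 3724647} = \sqrt{\left(\left(- \frac{1}{62}\right)^{\frac{3}{2}} \left(- \frac{1}{1036212}\right) + \frac{146901}{114854}\right) - 3724647} = \sqrt{\left(- \frac{i \sqrt{62}}{3844} \left(- \frac{1}{1036212}\right) + \frac{146901}{114854}\right) - 3724647} = \sqrt{\left(\frac{i \sqrt{62}}{3983198928} + \frac{146901}{114854}\right) - 3724647} = \sqrt{\left(\frac{146901}{114854} + \frac{i \sqrt{62}}{3983198928}\right) - 3724647} = \sqrt{- \frac{427790459637}{114854} + \frac{i \sqrt{62}}{3983198928}}$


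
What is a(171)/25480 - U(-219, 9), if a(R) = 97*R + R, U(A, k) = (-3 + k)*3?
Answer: -4509/260 ≈ -17.342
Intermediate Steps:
U(A, k) = -9 + 3*k
a(R) = 98*R
a(171)/25480 - U(-219, 9) = (98*171)/25480 - (-9 + 3*9) = 16758*(1/25480) - (-9 + 27) = 171/260 - 1*18 = 171/260 - 18 = -4509/260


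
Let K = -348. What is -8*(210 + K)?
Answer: 1104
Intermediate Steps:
-8*(210 + K) = -8*(210 - 348) = -8*(-138) = 1104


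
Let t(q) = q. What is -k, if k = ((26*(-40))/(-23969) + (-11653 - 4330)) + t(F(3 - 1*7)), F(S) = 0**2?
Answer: 383095487/23969 ≈ 15983.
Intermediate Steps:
F(S) = 0
k = -383095487/23969 (k = ((26*(-40))/(-23969) + (-11653 - 4330)) + 0 = (-1040*(-1/23969) - 15983) + 0 = (1040/23969 - 15983) + 0 = -383095487/23969 + 0 = -383095487/23969 ≈ -15983.)
-k = -1*(-383095487/23969) = 383095487/23969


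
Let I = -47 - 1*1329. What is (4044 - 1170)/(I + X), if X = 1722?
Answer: 1437/173 ≈ 8.3064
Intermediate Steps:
I = -1376 (I = -47 - 1329 = -1376)
(4044 - 1170)/(I + X) = (4044 - 1170)/(-1376 + 1722) = 2874/346 = 2874*(1/346) = 1437/173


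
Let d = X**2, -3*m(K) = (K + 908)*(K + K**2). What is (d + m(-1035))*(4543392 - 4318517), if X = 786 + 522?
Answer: 10572627203250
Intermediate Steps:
X = 1308
m(K) = -(908 + K)*(K + K**2)/3 (m(K) = -(K + 908)*(K + K**2)/3 = -(908 + K)*(K + K**2)/3)
d = 1710864 (d = 1308**2 = 1710864)
(d + m(-1035))*(4543392 - 4318517) = (1710864 - 1/3*(-1035)*(908 + (-1035)**2 + 909*(-1035)))*(4543392 - 4318517) = (1710864 - 1/3*(-1035)*(908 + 1071225 - 940815))*224875 = (1710864 - 1/3*(-1035)*131318)*224875 = (1710864 + 45304710)*224875 = 47015574*224875 = 10572627203250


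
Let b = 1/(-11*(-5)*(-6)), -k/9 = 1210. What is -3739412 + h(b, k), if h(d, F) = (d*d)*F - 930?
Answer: -37403421/10 ≈ -3.7403e+6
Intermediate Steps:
k = -10890 (k = -9*1210 = -10890)
b = -1/330 (b = 1/(55*(-6)) = 1/(-330) = -1/330 ≈ -0.0030303)
h(d, F) = -930 + F*d**2 (h(d, F) = d**2*F - 930 = F*d**2 - 930 = -930 + F*d**2)
-3739412 + h(b, k) = -3739412 + (-930 - 10890*(-1/330)**2) = -3739412 + (-930 - 10890*1/108900) = -3739412 + (-930 - 1/10) = -3739412 - 9301/10 = -37403421/10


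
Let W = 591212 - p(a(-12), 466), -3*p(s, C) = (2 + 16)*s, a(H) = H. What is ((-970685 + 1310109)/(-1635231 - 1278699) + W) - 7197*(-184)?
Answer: 2790653107708/1456965 ≈ 1.9154e+6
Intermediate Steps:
p(s, C) = -6*s (p(s, C) = -(2 + 16)*s/3 = -6*s)
W = 591140 (W = 591212 - (-6)*(-12) = 591212 - 1*72 = 591212 - 72 = 591140)
((-970685 + 1310109)/(-1635231 - 1278699) + W) - 7197*(-184) = ((-970685 + 1310109)/(-1635231 - 1278699) + 591140) - 7197*(-184) = (339424/(-2913930) + 591140) + 1324248 = (339424*(-1/2913930) + 591140) + 1324248 = (-169712/1456965 + 591140) + 1324248 = 861270120388/1456965 + 1324248 = 2790653107708/1456965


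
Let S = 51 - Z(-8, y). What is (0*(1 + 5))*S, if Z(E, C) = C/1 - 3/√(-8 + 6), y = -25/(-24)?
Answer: 0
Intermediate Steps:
y = 25/24 (y = -25*(-1/24) = 25/24 ≈ 1.0417)
Z(E, C) = C + 3*I*√2/2 (Z(E, C) = C*1 - 3*(-I*√2/2) = C - 3*(-I*√2/2) = C - (-3)*I*√2/2 = C + 3*I*√2/2)
S = 1199/24 - 3*I*√2/2 (S = 51 - (25/24 + 3*I*√2/2) = 51 + (-25/24 - 3*I*√2/2) = 1199/24 - 3*I*√2/2 ≈ 49.958 - 2.1213*I)
(0*(1 + 5))*S = (0*(1 + 5))*(1199/24 - 3*I*√2/2) = (0*6)*(1199/24 - 3*I*√2/2) = 0*(1199/24 - 3*I*√2/2) = 0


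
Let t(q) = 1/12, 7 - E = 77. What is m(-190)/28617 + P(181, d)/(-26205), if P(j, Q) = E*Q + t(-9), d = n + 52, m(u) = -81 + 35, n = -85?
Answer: -269252339/2999633940 ≈ -0.089762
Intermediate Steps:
E = -70 (E = 7 - 1*77 = 7 - 77 = -70)
m(u) = -46
t(q) = 1/12
d = -33 (d = -85 + 52 = -33)
P(j, Q) = 1/12 - 70*Q (P(j, Q) = -70*Q + 1/12 = 1/12 - 70*Q)
m(-190)/28617 + P(181, d)/(-26205) = -46/28617 + (1/12 - 70*(-33))/(-26205) = -46*1/28617 + (1/12 + 2310)*(-1/26205) = -46/28617 + (27721/12)*(-1/26205) = -46/28617 - 27721/314460 = -269252339/2999633940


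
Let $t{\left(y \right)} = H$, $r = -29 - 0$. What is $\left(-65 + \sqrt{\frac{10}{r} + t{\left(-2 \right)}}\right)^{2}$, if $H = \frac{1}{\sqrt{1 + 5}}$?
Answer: $\frac{\left(11310 - \sqrt{174} \sqrt{-60 + 29 \sqrt{6}}\right)^{2}}{30276} \approx 4192.3$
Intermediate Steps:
$r = -29$ ($r = -29 + 0 = -29$)
$H = \frac{\sqrt{6}}{6}$ ($H = \frac{1}{\sqrt{6}} = \frac{\sqrt{6}}{6} \approx 0.40825$)
$t{\left(y \right)} = \frac{\sqrt{6}}{6}$
$\left(-65 + \sqrt{\frac{10}{r} + t{\left(-2 \right)}}\right)^{2} = \left(-65 + \sqrt{\frac{10}{-29} + \frac{\sqrt{6}}{6}}\right)^{2} = \left(-65 + \sqrt{10 \left(- \frac{1}{29}\right) + \frac{\sqrt{6}}{6}}\right)^{2} = \left(-65 + \sqrt{- \frac{10}{29} + \frac{\sqrt{6}}{6}}\right)^{2}$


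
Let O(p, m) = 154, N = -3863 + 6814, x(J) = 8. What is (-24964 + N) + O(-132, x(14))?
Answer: -21859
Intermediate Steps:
N = 2951
(-24964 + N) + O(-132, x(14)) = (-24964 + 2951) + 154 = -22013 + 154 = -21859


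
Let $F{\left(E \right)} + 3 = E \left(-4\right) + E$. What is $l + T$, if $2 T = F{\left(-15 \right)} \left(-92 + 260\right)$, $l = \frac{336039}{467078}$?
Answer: $\frac{1648187223}{467078} \approx 3528.7$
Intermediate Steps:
$F{\left(E \right)} = -3 - 3 E$ ($F{\left(E \right)} = -3 + \left(E \left(-4\right) + E\right) = -3 + \left(- 4 E + E\right) = -3 - 3 E$)
$l = \frac{336039}{467078}$ ($l = 336039 \cdot \frac{1}{467078} = \frac{336039}{467078} \approx 0.71945$)
$T = 3528$ ($T = \frac{\left(-3 - -45\right) \left(-92 + 260\right)}{2} = \frac{\left(-3 + 45\right) 168}{2} = \frac{42 \cdot 168}{2} = \frac{1}{2} \cdot 7056 = 3528$)
$l + T = \frac{336039}{467078} + 3528 = \frac{1648187223}{467078}$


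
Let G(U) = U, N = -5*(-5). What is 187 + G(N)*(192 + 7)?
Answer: 5162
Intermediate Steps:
N = 25
187 + G(N)*(192 + 7) = 187 + 25*(192 + 7) = 187 + 25*199 = 187 + 4975 = 5162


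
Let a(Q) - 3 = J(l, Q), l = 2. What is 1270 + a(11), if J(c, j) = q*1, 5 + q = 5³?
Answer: 1393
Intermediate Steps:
q = 120 (q = -5 + 5³ = -5 + 125 = 120)
J(c, j) = 120 (J(c, j) = 120*1 = 120)
a(Q) = 123 (a(Q) = 3 + 120 = 123)
1270 + a(11) = 1270 + 123 = 1393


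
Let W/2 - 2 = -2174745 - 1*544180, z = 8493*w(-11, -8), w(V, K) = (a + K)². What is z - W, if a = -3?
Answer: 6465499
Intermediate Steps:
w(V, K) = (-3 + K)²
z = 1027653 (z = 8493*(-3 - 8)² = 8493*(-11)² = 8493*121 = 1027653)
W = -5437846 (W = 4 + 2*(-2174745 - 1*544180) = 4 + 2*(-2174745 - 544180) = 4 + 2*(-2718925) = 4 - 5437850 = -5437846)
z - W = 1027653 - 1*(-5437846) = 1027653 + 5437846 = 6465499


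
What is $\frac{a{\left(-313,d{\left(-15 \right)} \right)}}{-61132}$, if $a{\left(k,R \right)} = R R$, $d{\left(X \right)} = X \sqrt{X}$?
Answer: $\frac{3375}{61132} \approx 0.055208$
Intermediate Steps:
$d{\left(X \right)} = X^{\frac{3}{2}}$
$a{\left(k,R \right)} = R^{2}$
$\frac{a{\left(-313,d{\left(-15 \right)} \right)}}{-61132} = \frac{\left(\left(-15\right)^{\frac{3}{2}}\right)^{2}}{-61132} = \left(- 15 i \sqrt{15}\right)^{2} \left(- \frac{1}{61132}\right) = \left(-3375\right) \left(- \frac{1}{61132}\right) = \frac{3375}{61132}$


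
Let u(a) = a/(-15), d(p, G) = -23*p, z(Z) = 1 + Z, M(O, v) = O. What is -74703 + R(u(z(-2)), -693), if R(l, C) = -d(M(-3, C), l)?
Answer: -74772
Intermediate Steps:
u(a) = -a/15 (u(a) = a*(-1/15) = -a/15)
R(l, C) = -69 (R(l, C) = -(-23)*(-3) = -1*69 = -69)
-74703 + R(u(z(-2)), -693) = -74703 - 69 = -74772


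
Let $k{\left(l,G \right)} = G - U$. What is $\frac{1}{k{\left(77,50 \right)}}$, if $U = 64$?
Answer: $- \frac{1}{14} \approx -0.071429$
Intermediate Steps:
$k{\left(l,G \right)} = -64 + G$ ($k{\left(l,G \right)} = G - 64 = -64 + G$)
$\frac{1}{k{\left(77,50 \right)}} = \frac{1}{-64 + 50} = \frac{1}{-14} = - \frac{1}{14}$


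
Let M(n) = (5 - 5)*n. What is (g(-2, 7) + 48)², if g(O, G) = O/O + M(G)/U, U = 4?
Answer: 2401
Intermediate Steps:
M(n) = 0 (M(n) = 0*n = 0)
g(O, G) = 1 (g(O, G) = O/O + 0/4 = 1 + 0*(¼) = 1 + 0 = 1)
(g(-2, 7) + 48)² = (1 + 48)² = 49² = 2401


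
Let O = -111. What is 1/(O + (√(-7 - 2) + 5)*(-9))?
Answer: -52/8355 + 3*I/2785 ≈ -0.0062238 + 0.0010772*I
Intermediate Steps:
1/(O + (√(-7 - 2) + 5)*(-9)) = 1/(-111 + (√(-7 - 2) + 5)*(-9)) = 1/(-111 + (√(-9) + 5)*(-9)) = 1/(-111 + (3*I + 5)*(-9)) = 1/(-111 + (5 + 3*I)*(-9)) = 1/(-111 + (-45 - 27*I)) = 1/(-156 - 27*I) = (-156 + 27*I)/25065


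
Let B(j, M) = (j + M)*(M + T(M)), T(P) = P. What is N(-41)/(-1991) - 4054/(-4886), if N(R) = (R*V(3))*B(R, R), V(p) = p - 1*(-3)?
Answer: 4045011829/4864013 ≈ 831.62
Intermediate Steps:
V(p) = 3 + p (V(p) = p + 3 = 3 + p)
B(j, M) = 2*M*(M + j) (B(j, M) = (j + M)*(M + M) = (M + j)*(2*M) = 2*M*(M + j))
N(R) = 24*R³ (N(R) = (R*(3 + 3))*(2*R*(R + R)) = (R*6)*(2*R*(2*R)) = (6*R)*(4*R²) = 24*R³)
N(-41)/(-1991) - 4054/(-4886) = (24*(-41)³)/(-1991) - 4054/(-4886) = (24*(-68921))*(-1/1991) - 4054*(-1/4886) = -1654104*(-1/1991) + 2027/2443 = 1654104/1991 + 2027/2443 = 4045011829/4864013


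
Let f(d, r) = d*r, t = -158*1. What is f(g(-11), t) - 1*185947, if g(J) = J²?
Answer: -205065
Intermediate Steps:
t = -158
f(g(-11), t) - 1*185947 = (-11)²*(-158) - 1*185947 = 121*(-158) - 185947 = -19118 - 185947 = -205065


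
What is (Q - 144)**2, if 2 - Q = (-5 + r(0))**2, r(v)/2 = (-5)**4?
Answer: 2403017727889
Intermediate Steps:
r(v) = 1250 (r(v) = 2*(-5)**4 = 2*625 = 1250)
Q = -1550023 (Q = 2 - (-5 + 1250)**2 = 2 - 1*1245**2 = 2 - 1*1550025 = 2 - 1550025 = -1550023)
(Q - 144)**2 = (-1550023 - 144)**2 = (-1550167)**2 = 2403017727889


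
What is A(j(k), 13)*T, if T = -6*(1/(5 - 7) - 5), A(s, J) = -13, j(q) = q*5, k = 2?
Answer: -429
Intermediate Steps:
j(q) = 5*q
T = 33 (T = -6*(1/(-2) - 5) = -6*(-½ - 5) = -6*(-11/2) = 33)
A(j(k), 13)*T = -13*33 = -429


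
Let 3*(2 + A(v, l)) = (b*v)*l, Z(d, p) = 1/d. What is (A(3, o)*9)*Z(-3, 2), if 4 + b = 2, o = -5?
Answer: -24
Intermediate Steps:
b = -2 (b = -4 + 2 = -2)
A(v, l) = -2 - 2*l*v/3 (A(v, l) = -2 + ((-2*v)*l)/3 = -2 + (-2*l*v)/3 = -2 - 2*l*v/3)
(A(3, o)*9)*Z(-3, 2) = ((-2 - ⅔*(-5)*3)*9)/(-3) = ((-2 + 10)*9)*(-⅓) = (8*9)*(-⅓) = 72*(-⅓) = -24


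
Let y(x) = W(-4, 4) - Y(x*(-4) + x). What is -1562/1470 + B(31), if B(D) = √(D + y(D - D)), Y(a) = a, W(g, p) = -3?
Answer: -781/735 + 2*√7 ≈ 4.2289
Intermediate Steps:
y(x) = -3 + 3*x (y(x) = -3 - (x*(-4) + x) = -3 - (-4*x + x) = -3 - (-3)*x = -3 + 3*x)
B(D) = √(-3 + D) (B(D) = √(D + (-3 + 3*(D - D))) = √(D + (-3 + 3*0)) = √(D + (-3 + 0)) = √(D - 3) = √(-3 + D))
-1562/1470 + B(31) = -1562/1470 + √(-3 + 31) = (1/1470)*(-1562) + √28 = -781/735 + 2*√7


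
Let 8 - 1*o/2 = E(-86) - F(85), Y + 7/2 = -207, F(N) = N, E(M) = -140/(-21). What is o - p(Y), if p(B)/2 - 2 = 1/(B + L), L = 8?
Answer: 68314/405 ≈ 168.68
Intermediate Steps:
E(M) = 20/3 (E(M) = -140*(-1/21) = 20/3)
Y = -421/2 (Y = -7/2 - 207 = -421/2 ≈ -210.50)
p(B) = 4 + 2/(8 + B) (p(B) = 4 + 2/(B + 8) = 4 + 2/(8 + B))
o = 518/3 (o = 16 - 2*(20/3 - 1*85) = 16 - 2*(20/3 - 85) = 16 - 2*(-235/3) = 16 + 470/3 = 518/3 ≈ 172.67)
o - p(Y) = 518/3 - 2*(17 + 2*(-421/2))/(8 - 421/2) = 518/3 - 2*(17 - 421)/(-405/2) = 518/3 - 2*(-2)*(-404)/405 = 518/3 - 1*1616/405 = 518/3 - 1616/405 = 68314/405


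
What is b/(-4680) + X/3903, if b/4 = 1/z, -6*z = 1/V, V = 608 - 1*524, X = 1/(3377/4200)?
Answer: 123108356/285576005 ≈ 0.43109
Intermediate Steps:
X = 4200/3377 (X = 1/(3377*(1/4200)) = 1/(3377/4200) = 4200/3377 ≈ 1.2437)
V = 84 (V = 608 - 524 = 84)
z = -1/504 (z = -1/6/84 = -1/6*1/84 = -1/504 ≈ -0.0019841)
b = -2016 (b = 4/(-1/504) = 4*(-504) = -2016)
b/(-4680) + X/3903 = -2016/(-4680) + (4200/3377)/3903 = -2016*(-1/4680) + (4200/3377)*(1/3903) = 28/65 + 1400/4393477 = 123108356/285576005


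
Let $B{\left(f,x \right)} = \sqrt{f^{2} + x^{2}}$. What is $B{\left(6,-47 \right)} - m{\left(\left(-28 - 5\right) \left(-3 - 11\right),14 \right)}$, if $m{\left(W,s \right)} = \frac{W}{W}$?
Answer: $-1 + \sqrt{2245} \approx 46.381$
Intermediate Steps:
$m{\left(W,s \right)} = 1$
$B{\left(6,-47 \right)} - m{\left(\left(-28 - 5\right) \left(-3 - 11\right),14 \right)} = \sqrt{6^{2} + \left(-47\right)^{2}} - 1 = \sqrt{36 + 2209} - 1 = \sqrt{2245} - 1 = -1 + \sqrt{2245}$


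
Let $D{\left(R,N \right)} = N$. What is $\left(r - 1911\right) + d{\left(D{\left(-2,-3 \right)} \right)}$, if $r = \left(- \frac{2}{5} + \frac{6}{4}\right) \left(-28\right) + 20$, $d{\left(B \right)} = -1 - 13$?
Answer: $- \frac{9679}{5} \approx -1935.8$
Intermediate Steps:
$d{\left(B \right)} = -14$
$r = - \frac{54}{5}$ ($r = \left(\left(-2\right) \frac{1}{5} + 6 \cdot \frac{1}{4}\right) \left(-28\right) + 20 = \left(- \frac{2}{5} + \frac{3}{2}\right) \left(-28\right) + 20 = \frac{11}{10} \left(-28\right) + 20 = - \frac{154}{5} + 20 = - \frac{54}{5} \approx -10.8$)
$\left(r - 1911\right) + d{\left(D{\left(-2,-3 \right)} \right)} = \left(- \frac{54}{5} - 1911\right) - 14 = - \frac{9609}{5} - 14 = - \frac{9679}{5}$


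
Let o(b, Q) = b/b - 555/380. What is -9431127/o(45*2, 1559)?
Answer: 716765652/35 ≈ 2.0479e+7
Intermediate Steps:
o(b, Q) = -35/76 (o(b, Q) = 1 - 555*1/380 = 1 - 111/76 = -35/76)
-9431127/o(45*2, 1559) = -9431127/(-35/76) = -9431127*(-76/35) = 716765652/35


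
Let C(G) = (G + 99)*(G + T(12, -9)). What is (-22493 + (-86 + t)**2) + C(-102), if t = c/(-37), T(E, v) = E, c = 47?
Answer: -19996846/1369 ≈ -14607.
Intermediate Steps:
C(G) = (12 + G)*(99 + G) (C(G) = (G + 99)*(G + 12) = (99 + G)*(12 + G) = (12 + G)*(99 + G))
t = -47/37 (t = 47/(-37) = 47*(-1/37) = -47/37 ≈ -1.2703)
(-22493 + (-86 + t)**2) + C(-102) = (-22493 + (-86 - 47/37)**2) + (1188 + (-102)**2 + 111*(-102)) = (-22493 + (-3229/37)**2) + (1188 + 10404 - 11322) = (-22493 + 10426441/1369) + 270 = -20366476/1369 + 270 = -19996846/1369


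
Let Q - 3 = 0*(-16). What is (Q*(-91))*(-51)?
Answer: 13923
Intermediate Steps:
Q = 3 (Q = 3 + 0*(-16) = 3 + 0 = 3)
(Q*(-91))*(-51) = (3*(-91))*(-51) = -273*(-51) = 13923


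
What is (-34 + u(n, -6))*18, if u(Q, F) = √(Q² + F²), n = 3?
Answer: -612 + 54*√5 ≈ -491.25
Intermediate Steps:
u(Q, F) = √(F² + Q²)
(-34 + u(n, -6))*18 = (-34 + √((-6)² + 3²))*18 = (-34 + √(36 + 9))*18 = (-34 + √45)*18 = (-34 + 3*√5)*18 = -612 + 54*√5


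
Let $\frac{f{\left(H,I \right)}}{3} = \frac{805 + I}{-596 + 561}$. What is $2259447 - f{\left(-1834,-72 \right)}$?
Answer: $\frac{79082844}{35} \approx 2.2595 \cdot 10^{6}$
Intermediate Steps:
$f{\left(H,I \right)} = -69 - \frac{3 I}{35}$ ($f{\left(H,I \right)} = 3 \frac{805 + I}{-596 + 561} = 3 \frac{805 + I}{-35} = 3 \left(805 + I\right) \left(- \frac{1}{35}\right) = 3 \left(-23 - \frac{I}{35}\right) = -69 - \frac{3 I}{35}$)
$2259447 - f{\left(-1834,-72 \right)} = 2259447 - \left(-69 - - \frac{216}{35}\right) = 2259447 - \left(-69 + \frac{216}{35}\right) = 2259447 - - \frac{2199}{35} = 2259447 + \frac{2199}{35} = \frac{79082844}{35}$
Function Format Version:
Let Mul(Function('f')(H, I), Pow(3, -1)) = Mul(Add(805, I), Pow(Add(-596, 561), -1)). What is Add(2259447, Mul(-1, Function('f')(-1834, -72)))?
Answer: Rational(79082844, 35) ≈ 2.2595e+6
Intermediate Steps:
Function('f')(H, I) = Add(-69, Mul(Rational(-3, 35), I)) (Function('f')(H, I) = Mul(3, Mul(Add(805, I), Pow(Add(-596, 561), -1))) = Mul(3, Mul(Add(805, I), Pow(-35, -1))) = Mul(3, Mul(Add(805, I), Rational(-1, 35))) = Mul(3, Add(-23, Mul(Rational(-1, 35), I))) = Add(-69, Mul(Rational(-3, 35), I)))
Add(2259447, Mul(-1, Function('f')(-1834, -72))) = Add(2259447, Mul(-1, Add(-69, Mul(Rational(-3, 35), -72)))) = Add(2259447, Mul(-1, Add(-69, Rational(216, 35)))) = Add(2259447, Mul(-1, Rational(-2199, 35))) = Add(2259447, Rational(2199, 35)) = Rational(79082844, 35)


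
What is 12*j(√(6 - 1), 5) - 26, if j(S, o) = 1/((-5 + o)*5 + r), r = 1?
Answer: -14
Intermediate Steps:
j(S, o) = 1/(-24 + 5*o) (j(S, o) = 1/((-5 + o)*5 + 1) = 1/((-25 + 5*o) + 1) = 1/(-24 + 5*o))
12*j(√(6 - 1), 5) - 26 = 12/(-24 + 5*5) - 26 = 12/(-24 + 25) - 26 = 12/1 - 26 = 12*1 - 26 = 12 - 26 = -14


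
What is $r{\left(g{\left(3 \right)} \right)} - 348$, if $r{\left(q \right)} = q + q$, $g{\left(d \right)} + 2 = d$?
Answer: $-346$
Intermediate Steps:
$g{\left(d \right)} = -2 + d$
$r{\left(q \right)} = 2 q$
$r{\left(g{\left(3 \right)} \right)} - 348 = 2 \left(-2 + 3\right) - 348 = 2 \cdot 1 - 348 = 2 - 348 = -346$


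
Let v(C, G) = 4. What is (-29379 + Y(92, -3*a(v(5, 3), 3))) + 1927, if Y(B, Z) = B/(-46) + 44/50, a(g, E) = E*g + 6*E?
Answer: -686328/25 ≈ -27453.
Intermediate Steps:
a(g, E) = 6*E + E*g
Y(B, Z) = 22/25 - B/46 (Y(B, Z) = B*(-1/46) + 44*(1/50) = -B/46 + 22/25 = 22/25 - B/46)
(-29379 + Y(92, -3*a(v(5, 3), 3))) + 1927 = (-29379 + (22/25 - 1/46*92)) + 1927 = (-29379 + (22/25 - 2)) + 1927 = (-29379 - 28/25) + 1927 = -734503/25 + 1927 = -686328/25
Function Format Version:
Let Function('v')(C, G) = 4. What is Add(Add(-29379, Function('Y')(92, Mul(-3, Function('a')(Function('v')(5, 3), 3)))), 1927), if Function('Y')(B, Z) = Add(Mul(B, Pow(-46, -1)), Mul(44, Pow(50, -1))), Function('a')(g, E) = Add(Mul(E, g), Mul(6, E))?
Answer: Rational(-686328, 25) ≈ -27453.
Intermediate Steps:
Function('a')(g, E) = Add(Mul(6, E), Mul(E, g))
Function('Y')(B, Z) = Add(Rational(22, 25), Mul(Rational(-1, 46), B)) (Function('Y')(B, Z) = Add(Mul(B, Rational(-1, 46)), Mul(44, Rational(1, 50))) = Add(Mul(Rational(-1, 46), B), Rational(22, 25)) = Add(Rational(22, 25), Mul(Rational(-1, 46), B)))
Add(Add(-29379, Function('Y')(92, Mul(-3, Function('a')(Function('v')(5, 3), 3)))), 1927) = Add(Add(-29379, Add(Rational(22, 25), Mul(Rational(-1, 46), 92))), 1927) = Add(Add(-29379, Add(Rational(22, 25), -2)), 1927) = Add(Add(-29379, Rational(-28, 25)), 1927) = Add(Rational(-734503, 25), 1927) = Rational(-686328, 25)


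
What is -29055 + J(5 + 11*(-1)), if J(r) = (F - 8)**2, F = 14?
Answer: -29019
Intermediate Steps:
J(r) = 36 (J(r) = (14 - 8)**2 = 6**2 = 36)
-29055 + J(5 + 11*(-1)) = -29055 + 36 = -29019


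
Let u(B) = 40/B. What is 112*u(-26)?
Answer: -2240/13 ≈ -172.31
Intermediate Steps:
112*u(-26) = 112*(40/(-26)) = 112*(40*(-1/26)) = 112*(-20/13) = -2240/13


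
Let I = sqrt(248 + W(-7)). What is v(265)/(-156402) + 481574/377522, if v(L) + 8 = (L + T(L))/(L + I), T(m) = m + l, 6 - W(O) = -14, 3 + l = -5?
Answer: 219442774834/172023353559 + 58*sqrt(67)/607856373 ≈ 1.2757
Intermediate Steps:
l = -8 (l = -3 - 5 = -8)
W(O) = 20 (W(O) = 6 - 1*(-14) = 6 + 14 = 20)
T(m) = -8 + m (T(m) = m - 8 = -8 + m)
I = 2*sqrt(67) (I = sqrt(248 + 20) = sqrt(268) = 2*sqrt(67) ≈ 16.371)
v(L) = -8 + (-8 + 2*L)/(L + 2*sqrt(67)) (v(L) = -8 + (L + (-8 + L))/(L + 2*sqrt(67)) = -8 + (-8 + 2*L)/(L + 2*sqrt(67)))
v(265)/(-156402) + 481574/377522 = (2*(-4 - 8*sqrt(67) - 3*265)/(265 + 2*sqrt(67)))/(-156402) + 481574/377522 = (2*(-4 - 8*sqrt(67) - 795)/(265 + 2*sqrt(67)))*(-1/156402) + 481574*(1/377522) = (2*(-799 - 8*sqrt(67))/(265 + 2*sqrt(67)))*(-1/156402) + 361/283 = -(-799 - 8*sqrt(67))/(78201*(265 + 2*sqrt(67))) + 361/283 = 361/283 - (-799 - 8*sqrt(67))/(78201*(265 + 2*sqrt(67)))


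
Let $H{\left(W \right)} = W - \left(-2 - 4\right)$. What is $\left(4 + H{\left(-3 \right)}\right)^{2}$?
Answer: $49$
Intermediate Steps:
$H{\left(W \right)} = 6 + W$ ($H{\left(W \right)} = W - \left(-2 - 4\right) = W - -6 = W + 6 = 6 + W$)
$\left(4 + H{\left(-3 \right)}\right)^{2} = \left(4 + \left(6 - 3\right)\right)^{2} = \left(4 + 3\right)^{2} = 7^{2} = 49$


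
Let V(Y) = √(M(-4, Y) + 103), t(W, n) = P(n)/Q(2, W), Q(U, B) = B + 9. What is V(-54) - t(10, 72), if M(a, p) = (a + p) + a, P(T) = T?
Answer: -72/19 + √41 ≈ 2.6137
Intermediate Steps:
Q(U, B) = 9 + B
M(a, p) = p + 2*a
t(W, n) = n/(9 + W)
V(Y) = √(95 + Y) (V(Y) = √((Y + 2*(-4)) + 103) = √((Y - 8) + 103) = √((-8 + Y) + 103) = √(95 + Y))
V(-54) - t(10, 72) = √(95 - 54) - 72/(9 + 10) = √41 - 72/19 = -72/19 + √41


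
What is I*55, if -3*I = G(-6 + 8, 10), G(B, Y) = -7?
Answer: 385/3 ≈ 128.33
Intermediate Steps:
I = 7/3 (I = -⅓*(-7) = 7/3 ≈ 2.3333)
I*55 = (7/3)*55 = 385/3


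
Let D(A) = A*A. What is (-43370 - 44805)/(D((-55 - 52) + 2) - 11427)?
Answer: 88175/402 ≈ 219.34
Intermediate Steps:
D(A) = A²
(-43370 - 44805)/(D((-55 - 52) + 2) - 11427) = (-43370 - 44805)/(((-55 - 52) + 2)² - 11427) = -88175/((-107 + 2)² - 11427) = -88175/((-105)² - 11427) = -88175/(11025 - 11427) = -88175/(-402) = -88175*(-1/402) = 88175/402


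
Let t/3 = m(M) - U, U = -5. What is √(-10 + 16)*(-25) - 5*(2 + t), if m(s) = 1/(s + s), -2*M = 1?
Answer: -70 - 25*√6 ≈ -131.24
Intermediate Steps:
M = -½ (M = -½*1 = -½ ≈ -0.50000)
m(s) = 1/(2*s)
t = 12 (t = 3*(1/(2*(-½)) - 1*(-5)) = 3*((½)*(-2) + 5) = 3*(-1 + 5) = 3*4 = 12)
√(-10 + 16)*(-25) - 5*(2 + t) = √(-10 + 16)*(-25) - 5*(2 + 12) = √6*(-25) - 5*14 = -25*√6 - 70 = -70 - 25*√6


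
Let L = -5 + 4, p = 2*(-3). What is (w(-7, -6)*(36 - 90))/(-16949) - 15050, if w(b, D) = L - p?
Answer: -255082180/16949 ≈ -15050.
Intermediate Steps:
p = -6
L = -1
w(b, D) = 5 (w(b, D) = -1 - 1*(-6) = -1 + 6 = 5)
(w(-7, -6)*(36 - 90))/(-16949) - 15050 = (5*(36 - 90))/(-16949) - 15050 = (5*(-54))*(-1/16949) - 15050 = -270*(-1/16949) - 15050 = 270/16949 - 15050 = -255082180/16949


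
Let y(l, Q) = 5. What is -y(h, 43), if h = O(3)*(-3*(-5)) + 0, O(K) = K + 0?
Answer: -5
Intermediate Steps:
O(K) = K
h = 45 (h = 3*(-3*(-5)) + 0 = 3*15 + 0 = 45 + 0 = 45)
-y(h, 43) = -1*5 = -5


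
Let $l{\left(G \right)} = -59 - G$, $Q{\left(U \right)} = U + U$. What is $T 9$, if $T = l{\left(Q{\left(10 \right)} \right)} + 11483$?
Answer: $102636$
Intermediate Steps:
$Q{\left(U \right)} = 2 U$
$T = 11404$ ($T = \left(-59 - 2 \cdot 10\right) + 11483 = \left(-59 - 20\right) + 11483 = -79 + 11483 = 11404$)
$T 9 = 11404 \cdot 9 = 102636$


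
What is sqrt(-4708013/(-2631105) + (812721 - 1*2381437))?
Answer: 11*I*sqrt(9972230556998815)/877035 ≈ 1252.5*I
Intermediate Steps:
sqrt(-4708013/(-2631105) + (812721 - 1*2381437)) = sqrt(-4708013*(-1/2631105) + (812721 - 2381437)) = sqrt(4708013/2631105 - 1568716) = sqrt(-4127451803167/2631105) = 11*I*sqrt(9972230556998815)/877035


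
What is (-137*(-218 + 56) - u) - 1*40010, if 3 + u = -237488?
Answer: 219675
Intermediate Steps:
u = -237491 (u = -3 - 237488 = -237491)
(-137*(-218 + 56) - u) - 1*40010 = (-137*(-218 + 56) - 1*(-237491)) - 1*40010 = (-137*(-162) + 237491) - 40010 = (22194 + 237491) - 40010 = 259685 - 40010 = 219675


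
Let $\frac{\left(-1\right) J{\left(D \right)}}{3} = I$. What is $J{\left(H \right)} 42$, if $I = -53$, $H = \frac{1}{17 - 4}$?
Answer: $6678$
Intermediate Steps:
$H = \frac{1}{13} \approx 0.076923$
$J{\left(D \right)} = 159$ ($J{\left(D \right)} = \left(-3\right) \left(-53\right) = 159$)
$J{\left(H \right)} 42 = 159 \cdot 42 = 6678$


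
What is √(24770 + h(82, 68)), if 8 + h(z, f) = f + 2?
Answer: 16*√97 ≈ 157.58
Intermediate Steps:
h(z, f) = -6 + f (h(z, f) = -8 + (f + 2) = -8 + (2 + f) = -6 + f)
√(24770 + h(82, 68)) = √(24770 + (-6 + 68)) = √(24770 + 62) = √24832 = 16*√97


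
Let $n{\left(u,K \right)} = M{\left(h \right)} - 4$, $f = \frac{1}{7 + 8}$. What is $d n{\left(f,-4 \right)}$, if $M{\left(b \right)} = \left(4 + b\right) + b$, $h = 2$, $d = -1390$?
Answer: $-5560$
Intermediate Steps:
$f = \frac{1}{15} \approx 0.066667$
$M{\left(b \right)} = 4 + 2 b$
$n{\left(u,K \right)} = 4$ ($n{\left(u,K \right)} = \left(4 + 2 \cdot 2\right) - 4 = \left(4 + 4\right) - 4 = 8 - 4 = 4$)
$d n{\left(f,-4 \right)} = \left(-1390\right) 4 = -5560$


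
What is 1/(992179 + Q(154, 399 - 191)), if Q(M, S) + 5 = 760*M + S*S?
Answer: 1/1152478 ≈ 8.6770e-7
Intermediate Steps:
Q(M, S) = -5 + S**2 + 760*M (Q(M, S) = -5 + (760*M + S*S) = -5 + (760*M + S**2) = -5 + (S**2 + 760*M) = -5 + S**2 + 760*M)
1/(992179 + Q(154, 399 - 191)) = 1/(992179 + (-5 + (399 - 191)**2 + 760*154)) = 1/(992179 + (-5 + 208**2 + 117040)) = 1/(992179 + (-5 + 43264 + 117040)) = 1/(992179 + 160299) = 1/1152478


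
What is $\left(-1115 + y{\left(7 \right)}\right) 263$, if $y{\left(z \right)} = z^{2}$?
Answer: $-280358$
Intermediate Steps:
$\left(-1115 + y{\left(7 \right)}\right) 263 = \left(-1115 + 7^{2}\right) 263 = \left(-1115 + 49\right) 263 = \left(-1066\right) 263 = -280358$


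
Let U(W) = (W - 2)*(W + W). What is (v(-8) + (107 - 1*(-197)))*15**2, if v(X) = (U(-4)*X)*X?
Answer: 759600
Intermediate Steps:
U(W) = 2*W*(-2 + W) (U(W) = (-2 + W)*(2*W) = 2*W*(-2 + W))
v(X) = 48*X**2 (v(X) = ((2*(-4)*(-2 - 4))*X)*X = ((2*(-4)*(-6))*X)*X = (48*X)*X = 48*X**2)
(v(-8) + (107 - 1*(-197)))*15**2 = (48*(-8)**2 + (107 - 1*(-197)))*15**2 = (48*64 + (107 + 197))*225 = (3072 + 304)*225 = 3376*225 = 759600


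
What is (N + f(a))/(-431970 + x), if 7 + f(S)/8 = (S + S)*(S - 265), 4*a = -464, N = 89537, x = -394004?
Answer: -796617/825974 ≈ -0.96446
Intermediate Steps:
a = -116 (a = (¼)*(-464) = -116)
f(S) = -56 + 16*S*(-265 + S) (f(S) = -56 + 8*((S + S)*(S - 265)) = -56 + 8*((2*S)*(-265 + S)) = -56 + 8*(2*S*(-265 + S)) = -56 + 16*S*(-265 + S))
(N + f(a))/(-431970 + x) = (89537 + (-56 - 4240*(-116) + 16*(-116)²))/(-431970 - 394004) = (89537 + (-56 + 491840 + 16*13456))/(-825974) = (89537 + (-56 + 491840 + 215296))*(-1/825974) = (89537 + 707080)*(-1/825974) = 796617*(-1/825974) = -796617/825974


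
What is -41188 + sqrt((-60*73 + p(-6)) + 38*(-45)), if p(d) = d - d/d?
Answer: -41188 + I*sqrt(6097) ≈ -41188.0 + 78.083*I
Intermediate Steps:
p(d) = -1 + d (p(d) = d - 1*1 = d - 1 = -1 + d)
-41188 + sqrt((-60*73 + p(-6)) + 38*(-45)) = -41188 + sqrt((-60*73 + (-1 - 6)) + 38*(-45)) = -41188 + sqrt((-4380 - 7) - 1710) = -41188 + sqrt(-4387 - 1710) = -41188 + sqrt(-6097) = -41188 + I*sqrt(6097)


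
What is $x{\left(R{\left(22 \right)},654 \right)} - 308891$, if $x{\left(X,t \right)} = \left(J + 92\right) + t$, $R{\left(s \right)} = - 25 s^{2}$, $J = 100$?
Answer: $-308045$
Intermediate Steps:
$x{\left(X,t \right)} = 192 + t$ ($x{\left(X,t \right)} = \left(100 + 92\right) + t = 192 + t$)
$x{\left(R{\left(22 \right)},654 \right)} - 308891 = \left(192 + 654\right) - 308891 = 846 - 308891 = -308045$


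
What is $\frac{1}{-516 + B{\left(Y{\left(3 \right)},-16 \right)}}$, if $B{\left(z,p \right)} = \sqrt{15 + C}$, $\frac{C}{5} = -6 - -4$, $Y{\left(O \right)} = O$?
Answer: $- \frac{516}{266251} - \frac{\sqrt{5}}{266251} \approx -0.0019464$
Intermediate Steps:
$C = -10$ ($C = 5 \left(-6 - -4\right) = 5 \left(-6 + 4\right) = 5 \left(-2\right) = -10$)
$B{\left(z,p \right)} = \sqrt{5}$ ($B{\left(z,p \right)} = \sqrt{15 - 10} = \sqrt{5}$)
$\frac{1}{-516 + B{\left(Y{\left(3 \right)},-16 \right)}} = \frac{1}{-516 + \sqrt{5}}$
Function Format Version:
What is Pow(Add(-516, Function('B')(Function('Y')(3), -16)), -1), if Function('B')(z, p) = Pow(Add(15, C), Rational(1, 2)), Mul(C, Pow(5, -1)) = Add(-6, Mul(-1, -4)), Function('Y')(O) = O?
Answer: Add(Rational(-516, 266251), Mul(Rational(-1, 266251), Pow(5, Rational(1, 2)))) ≈ -0.0019464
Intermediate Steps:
C = -10 (C = Mul(5, Add(-6, Mul(-1, -4))) = Mul(5, Add(-6, 4)) = Mul(5, -2) = -10)
Function('B')(z, p) = Pow(5, Rational(1, 2)) (Function('B')(z, p) = Pow(Add(15, -10), Rational(1, 2)) = Pow(5, Rational(1, 2)))
Pow(Add(-516, Function('B')(Function('Y')(3), -16)), -1) = Pow(Add(-516, Pow(5, Rational(1, 2))), -1)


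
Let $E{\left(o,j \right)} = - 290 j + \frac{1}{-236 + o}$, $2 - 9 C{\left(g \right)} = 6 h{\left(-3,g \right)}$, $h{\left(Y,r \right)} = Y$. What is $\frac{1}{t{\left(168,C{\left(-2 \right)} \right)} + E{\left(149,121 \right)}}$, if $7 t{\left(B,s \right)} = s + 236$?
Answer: $- \frac{1827}{64047275} \approx -2.8526 \cdot 10^{-5}$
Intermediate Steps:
$C{\left(g \right)} = \frac{20}{9}$ ($C{\left(g \right)} = \frac{2}{9} - \frac{6 \left(-3\right)}{9} = \frac{2}{9} - -2 = \frac{2}{9} + 2 = \frac{20}{9}$)
$E{\left(o,j \right)} = \frac{1}{-236 + o} - 290 j$
$t{\left(B,s \right)} = \frac{236}{7} + \frac{s}{7}$ ($t{\left(B,s \right)} = \frac{s + 236}{7} = \frac{236 + s}{7} = \frac{236}{7} + \frac{s}{7}$)
$\frac{1}{t{\left(168,C{\left(-2 \right)} \right)} + E{\left(149,121 \right)}} = \frac{1}{\left(\frac{236}{7} + \frac{1}{7} \cdot \frac{20}{9}\right) + \frac{1 + 68440 \cdot 121 - 35090 \cdot 149}{-236 + 149}} = \frac{1}{\left(\frac{236}{7} + \frac{20}{63}\right) + \frac{1 + 8281240 - 5228410}{-87}} = \frac{1}{\frac{2144}{63} - \frac{3052831}{87}} = \frac{1}{- \frac{64047275}{1827}} = - \frac{1827}{64047275}$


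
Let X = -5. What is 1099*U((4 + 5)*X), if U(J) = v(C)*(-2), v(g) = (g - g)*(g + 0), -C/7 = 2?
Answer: 0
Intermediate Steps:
C = -14 (C = -7*2 = -14)
v(g) = 0 (v(g) = 0*g = 0)
U(J) = 0 (U(J) = 0*(-2) = 0)
1099*U((4 + 5)*X) = 1099*0 = 0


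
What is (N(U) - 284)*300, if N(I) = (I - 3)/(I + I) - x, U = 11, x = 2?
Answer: -942600/11 ≈ -85691.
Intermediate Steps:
N(I) = -2 + (-3 + I)/(2*I) (N(I) = (I - 3)/(I + I) - 1*2 = (-3 + I)/((2*I)) - 2 = (-3 + I)*(1/(2*I)) - 2 = (-3 + I)/(2*I) - 2 = -2 + (-3 + I)/(2*I))
(N(U) - 284)*300 = ((3/2)*(-1 - 1*11)/11 - 284)*300 = ((3/2)*(1/11)*(-1 - 11) - 284)*300 = ((3/2)*(1/11)*(-12) - 284)*300 = (-18/11 - 284)*300 = -3142/11*300 = -942600/11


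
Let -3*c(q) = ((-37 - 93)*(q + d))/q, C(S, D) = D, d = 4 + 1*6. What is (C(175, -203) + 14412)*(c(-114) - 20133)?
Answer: -48821882447/171 ≈ -2.8551e+8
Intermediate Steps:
d = 10 (d = 4 + 6 = 10)
c(q) = -(-1300 - 130*q)/(3*q) (c(q) = -(-37 - 93)*(q + 10)/(3*q) = -(-130*(10 + q))/(3*q) = -(-1300 - 130*q)/(3*q))
(C(175, -203) + 14412)*(c(-114) - 20133) = (-203 + 14412)*((130/3)*(10 - 114)/(-114) - 20133) = 14209*((130/3)*(-1/114)*(-104) - 20133) = 14209*(6760/171 - 20133) = 14209*(-3435983/171) = -48821882447/171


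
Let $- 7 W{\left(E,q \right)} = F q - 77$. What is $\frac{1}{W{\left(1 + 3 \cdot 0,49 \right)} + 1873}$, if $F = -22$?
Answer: $\frac{1}{2038} \approx 0.00049068$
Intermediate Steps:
$W{\left(E,q \right)} = 11 + \frac{22 q}{7}$ ($W{\left(E,q \right)} = - \frac{- 22 q - 77}{7} = - \frac{-77 - 22 q}{7} = 11 + \frac{22 q}{7}$)
$\frac{1}{W{\left(1 + 3 \cdot 0,49 \right)} + 1873} = \frac{1}{\left(11 + \frac{22}{7} \cdot 49\right) + 1873} = \frac{1}{\left(11 + 154\right) + 1873} = \frac{1}{165 + 1873} = \frac{1}{2038}$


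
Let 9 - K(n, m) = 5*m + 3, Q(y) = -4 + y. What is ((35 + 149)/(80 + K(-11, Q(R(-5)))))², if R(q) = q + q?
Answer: 2116/1521 ≈ 1.3912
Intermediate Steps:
R(q) = 2*q
K(n, m) = 6 - 5*m (K(n, m) = 9 - (5*m + 3) = 9 - (3 + 5*m) = 9 + (-3 - 5*m) = 6 - 5*m)
((35 + 149)/(80 + K(-11, Q(R(-5)))))² = ((35 + 149)/(80 + (6 - 5*(-4 + 2*(-5)))))² = (184/(80 + (6 - 5*(-4 - 10))))² = (184/(80 + (6 - 5*(-14))))² = (184/(80 + (6 + 70)))² = (184/(80 + 76))² = (184/156)² = (184*(1/156))² = (46/39)² = 2116/1521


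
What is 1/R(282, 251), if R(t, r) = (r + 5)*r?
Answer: 1/64256 ≈ 1.5563e-5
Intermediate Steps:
R(t, r) = r*(5 + r) (R(t, r) = (5 + r)*r = r*(5 + r))
1/R(282, 251) = 1/(251*(5 + 251)) = 1/(251*256) = 1/64256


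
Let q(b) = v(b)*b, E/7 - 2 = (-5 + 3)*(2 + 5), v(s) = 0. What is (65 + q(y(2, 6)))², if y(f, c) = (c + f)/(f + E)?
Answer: 4225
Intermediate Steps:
E = -84 (E = 14 + 7*((-5 + 3)*(2 + 5)) = 14 + 7*(-2*7) = 14 + 7*(-14) = 14 - 98 = -84)
y(f, c) = (c + f)/(-84 + f) (y(f, c) = (c + f)/(f - 84) = (c + f)/(-84 + f))
q(b) = 0 (q(b) = 0*b = 0)
(65 + q(y(2, 6)))² = (65 + 0)² = 65² = 4225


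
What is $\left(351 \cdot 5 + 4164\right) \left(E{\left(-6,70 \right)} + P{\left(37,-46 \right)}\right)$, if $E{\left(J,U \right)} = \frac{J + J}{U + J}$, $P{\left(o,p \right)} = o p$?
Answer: $- \frac{161203965}{16} \approx -1.0075 \cdot 10^{7}$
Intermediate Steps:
$E{\left(J,U \right)} = \frac{2 J}{J + U}$
$\left(351 \cdot 5 + 4164\right) \left(E{\left(-6,70 \right)} + P{\left(37,-46 \right)}\right) = \left(351 \cdot 5 + 4164\right) \left(2 \left(-6\right) \frac{1}{-6 + 70} + 37 \left(-46\right)\right) = \left(1755 + 4164\right) \left(2 \left(-6\right) \frac{1}{64} - 1702\right) = 5919 \left(2 \left(-6\right) \frac{1}{64} - 1702\right) = 5919 \left(- \frac{3}{16} - 1702\right) = 5919 \left(- \frac{27235}{16}\right) = - \frac{161203965}{16}$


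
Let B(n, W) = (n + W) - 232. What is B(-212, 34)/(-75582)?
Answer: 205/37791 ≈ 0.0054246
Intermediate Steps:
B(n, W) = -232 + W + n (B(n, W) = (W + n) - 232 = -232 + W + n)
B(-212, 34)/(-75582) = (-232 + 34 - 212)/(-75582) = -410*(-1/75582) = 205/37791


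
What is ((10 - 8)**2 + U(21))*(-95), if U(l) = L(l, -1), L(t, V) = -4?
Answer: 0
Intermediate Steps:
U(l) = -4
((10 - 8)**2 + U(21))*(-95) = ((10 - 8)**2 - 4)*(-95) = (2**2 - 4)*(-95) = (4 - 4)*(-95) = 0*(-95) = 0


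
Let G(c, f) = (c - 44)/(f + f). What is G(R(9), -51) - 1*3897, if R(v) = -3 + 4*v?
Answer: -397483/102 ≈ -3896.9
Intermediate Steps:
G(c, f) = (-44 + c)/(2*f) (G(c, f) = (-44 + c)/((2*f)) = (-44 + c)*(1/(2*f)) = (-44 + c)/(2*f))
G(R(9), -51) - 1*3897 = (1/2)*(-44 + (-3 + 4*9))/(-51) - 1*3897 = (1/2)*(-1/51)*(-44 + (-3 + 36)) - 3897 = (1/2)*(-1/51)*(-44 + 33) - 3897 = (1/2)*(-1/51)*(-11) - 3897 = 11/102 - 3897 = -397483/102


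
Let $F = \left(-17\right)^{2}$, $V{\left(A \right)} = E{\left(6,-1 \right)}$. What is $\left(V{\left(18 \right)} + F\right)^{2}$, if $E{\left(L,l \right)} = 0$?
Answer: $83521$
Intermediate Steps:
$V{\left(A \right)} = 0$
$F = 289$
$\left(V{\left(18 \right)} + F\right)^{2} = \left(0 + 289\right)^{2} = 289^{2} = 83521$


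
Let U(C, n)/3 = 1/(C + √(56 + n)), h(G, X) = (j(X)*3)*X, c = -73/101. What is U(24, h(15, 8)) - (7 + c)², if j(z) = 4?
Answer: -21211859/540653 - 3*√38/212 ≈ -39.321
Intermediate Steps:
c = -73/101 (c = -73*1/101 = -73/101 ≈ -0.72277)
h(G, X) = 12*X (h(G, X) = (4*3)*X = 12*X)
U(C, n) = 3/(C + √(56 + n))
U(24, h(15, 8)) - (7 + c)² = 3/(24 + √(56 + 12*8)) - (7 - 73/101)² = 3/(24 + √(56 + 96)) - (634/101)² = 3/(24 + √152) - 1*401956/10201 = 3/(24 + 2*√38) - 401956/10201 = -401956/10201 + 3/(24 + 2*√38)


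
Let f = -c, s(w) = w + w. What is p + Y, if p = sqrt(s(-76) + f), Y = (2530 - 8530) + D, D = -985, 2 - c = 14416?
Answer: -6985 + sqrt(14262) ≈ -6865.6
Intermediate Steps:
c = -14414 (c = 2 - 1*14416 = 2 - 14416 = -14414)
s(w) = 2*w
f = 14414 (f = -1*(-14414) = 14414)
Y = -6985 (Y = (2530 - 8530) - 985 = -6000 - 985 = -6985)
p = sqrt(14262) (p = sqrt(2*(-76) + 14414) = sqrt(-152 + 14414) = sqrt(14262) ≈ 119.42)
p + Y = sqrt(14262) - 6985 = -6985 + sqrt(14262)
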